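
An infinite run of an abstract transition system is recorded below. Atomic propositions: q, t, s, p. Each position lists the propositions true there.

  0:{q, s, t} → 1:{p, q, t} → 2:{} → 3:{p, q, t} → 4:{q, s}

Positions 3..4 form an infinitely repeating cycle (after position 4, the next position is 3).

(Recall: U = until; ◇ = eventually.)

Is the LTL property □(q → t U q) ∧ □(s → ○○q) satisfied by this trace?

q → t U q holds at every position 0..4, and those are all positions ever visited, so □(q → t U q) holds.
Positions where q holds: 0, 1, 3, 4.
Check t U q at each: 0→ok, 1→ok, 3→ok, 4→ok.
s → ○○q must hold at every position from 0 onward. It fails at position 0, so □(s → ○○q) is false.
Positions where s holds: 0, 4.
Check ○○q at each: 0→fails, 4→ok.
At position 0: □(q → t U q) is true; □(s → ○○q) is false; so □(q → t U q) ∧ □(s → ○○q) is false.

Violated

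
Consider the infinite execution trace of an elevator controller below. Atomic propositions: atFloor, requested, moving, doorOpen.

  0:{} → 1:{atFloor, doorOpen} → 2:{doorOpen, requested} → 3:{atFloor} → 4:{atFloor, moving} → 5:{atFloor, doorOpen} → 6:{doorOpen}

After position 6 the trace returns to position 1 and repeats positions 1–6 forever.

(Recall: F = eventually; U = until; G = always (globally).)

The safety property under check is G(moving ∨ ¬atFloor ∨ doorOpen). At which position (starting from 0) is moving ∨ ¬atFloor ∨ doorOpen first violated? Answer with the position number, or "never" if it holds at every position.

Check moving ∨ ¬atFloor ∨ doorOpen at each position in order: 0 ✓, 1 ✓, 2 ✓.
At position 3 the labels are {atFloor}, so moving ∨ ¬atFloor ∨ doorOpen is false there. This is the first violation.

3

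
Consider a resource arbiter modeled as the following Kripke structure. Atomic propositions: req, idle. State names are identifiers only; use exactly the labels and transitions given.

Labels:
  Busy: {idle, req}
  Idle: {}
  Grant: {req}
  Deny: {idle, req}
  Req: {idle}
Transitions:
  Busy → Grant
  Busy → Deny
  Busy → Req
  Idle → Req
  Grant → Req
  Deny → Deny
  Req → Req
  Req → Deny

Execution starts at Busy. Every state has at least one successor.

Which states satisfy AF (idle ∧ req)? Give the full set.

{Busy, Deny}

States satisfying idle ∧ req: {Busy, Deny}.
States satisfying AF (idle ∧ req): {Busy, Deny}.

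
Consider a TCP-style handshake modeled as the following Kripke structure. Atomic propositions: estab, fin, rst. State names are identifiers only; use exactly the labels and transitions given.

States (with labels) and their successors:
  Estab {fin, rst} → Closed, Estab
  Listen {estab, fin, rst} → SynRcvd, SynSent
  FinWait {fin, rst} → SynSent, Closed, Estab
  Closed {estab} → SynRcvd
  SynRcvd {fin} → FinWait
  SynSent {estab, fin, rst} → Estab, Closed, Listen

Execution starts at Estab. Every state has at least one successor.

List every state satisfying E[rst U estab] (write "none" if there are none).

States satisfying rst: {Estab, Listen, FinWait, SynSent}.
States satisfying estab: {Listen, Closed, SynSent}.
States satisfying E[rst U estab]: {Estab, Listen, FinWait, Closed, SynSent}.

{Estab, Listen, FinWait, Closed, SynSent}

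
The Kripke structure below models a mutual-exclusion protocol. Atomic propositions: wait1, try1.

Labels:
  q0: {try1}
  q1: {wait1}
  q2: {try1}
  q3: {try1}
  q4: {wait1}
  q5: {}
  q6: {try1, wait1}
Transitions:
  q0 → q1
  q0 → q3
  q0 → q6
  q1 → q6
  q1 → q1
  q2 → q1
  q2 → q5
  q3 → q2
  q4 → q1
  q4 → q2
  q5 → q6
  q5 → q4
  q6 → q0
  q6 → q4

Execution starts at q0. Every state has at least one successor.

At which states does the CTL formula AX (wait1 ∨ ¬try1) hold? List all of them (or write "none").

{q1, q2, q5}

States satisfying wait1 ∨ ¬try1: {q1, q4, q5, q6}.
States satisfying AX (wait1 ∨ ¬try1): {q1, q2, q5}.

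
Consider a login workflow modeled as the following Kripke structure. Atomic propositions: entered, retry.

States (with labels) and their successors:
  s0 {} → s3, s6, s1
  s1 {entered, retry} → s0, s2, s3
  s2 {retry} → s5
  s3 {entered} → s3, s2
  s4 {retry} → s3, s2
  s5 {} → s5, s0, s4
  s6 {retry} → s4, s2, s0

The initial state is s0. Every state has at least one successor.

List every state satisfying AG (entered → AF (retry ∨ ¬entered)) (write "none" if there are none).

none

States satisfying entered → AF (retry ∨ ¬entered): {s0, s1, s2, s4, s5, s6}.
States satisfying AG (entered → AF (retry ∨ ¬entered)): ∅.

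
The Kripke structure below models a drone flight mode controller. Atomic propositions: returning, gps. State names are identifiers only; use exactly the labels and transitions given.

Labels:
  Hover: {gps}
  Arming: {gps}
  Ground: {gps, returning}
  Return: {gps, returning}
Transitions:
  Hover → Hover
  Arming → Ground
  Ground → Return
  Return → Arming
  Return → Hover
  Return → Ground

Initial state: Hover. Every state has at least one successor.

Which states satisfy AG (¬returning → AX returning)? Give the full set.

States satisfying ¬returning → AX returning: {Arming, Ground, Return}.
States satisfying AG (¬returning → AX returning): ∅.

none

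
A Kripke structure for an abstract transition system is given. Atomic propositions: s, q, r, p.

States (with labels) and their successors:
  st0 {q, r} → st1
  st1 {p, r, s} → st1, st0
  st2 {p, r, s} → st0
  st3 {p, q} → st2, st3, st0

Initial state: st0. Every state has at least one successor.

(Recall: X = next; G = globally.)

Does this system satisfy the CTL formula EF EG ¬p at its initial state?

Does not hold

States satisfying EG ¬p: ∅.
States satisfying EF EG ¬p: ∅.
No suitable path/successor from st0 witnesses the formula.
st0 ∉ Sat(EF EG ¬p).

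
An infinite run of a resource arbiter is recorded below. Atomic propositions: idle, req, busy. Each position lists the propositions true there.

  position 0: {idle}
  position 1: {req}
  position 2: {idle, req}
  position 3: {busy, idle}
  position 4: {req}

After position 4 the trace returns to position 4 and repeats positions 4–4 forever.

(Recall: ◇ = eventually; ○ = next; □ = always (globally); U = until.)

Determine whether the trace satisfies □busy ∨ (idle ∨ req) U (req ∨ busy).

busy must hold at every position from 0 onward. It fails at position 0, so □busy is false.
Walking from position 0: req ∨ busy first holds at position 1, and idle ∨ req holds at every earlier position along the way, so (idle ∨ req) U (req ∨ busy) holds.
At position 0: □busy is false; (idle ∨ req) U (req ∨ busy) is true; so □busy ∨ (idle ∨ req) U (req ∨ busy) is true.

Satisfied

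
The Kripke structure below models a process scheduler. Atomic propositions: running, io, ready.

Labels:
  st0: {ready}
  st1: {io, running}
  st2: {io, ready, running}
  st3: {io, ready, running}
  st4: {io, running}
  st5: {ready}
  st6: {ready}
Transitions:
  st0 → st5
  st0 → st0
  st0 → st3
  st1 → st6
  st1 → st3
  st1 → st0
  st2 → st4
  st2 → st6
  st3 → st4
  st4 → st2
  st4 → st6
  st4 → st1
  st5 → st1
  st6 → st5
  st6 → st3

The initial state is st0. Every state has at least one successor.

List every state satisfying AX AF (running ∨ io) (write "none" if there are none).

States satisfying AF (running ∨ io): {st1, st2, st3, st4, st5, st6}.
States satisfying AX AF (running ∨ io): {st2, st3, st4, st5, st6}.

{st2, st3, st4, st5, st6}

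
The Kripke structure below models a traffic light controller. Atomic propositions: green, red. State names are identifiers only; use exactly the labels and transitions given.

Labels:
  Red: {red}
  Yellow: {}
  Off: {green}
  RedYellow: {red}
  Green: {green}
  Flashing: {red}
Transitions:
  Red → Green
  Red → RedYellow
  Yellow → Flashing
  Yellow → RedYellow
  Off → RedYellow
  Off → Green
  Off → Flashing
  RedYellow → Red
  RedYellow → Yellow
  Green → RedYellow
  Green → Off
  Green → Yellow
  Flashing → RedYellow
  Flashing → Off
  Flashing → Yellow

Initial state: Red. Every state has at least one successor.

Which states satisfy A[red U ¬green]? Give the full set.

States satisfying red: {Red, RedYellow, Flashing}.
States satisfying ¬green: {Red, Yellow, RedYellow, Flashing}.
States satisfying A[red U ¬green]: {Red, Yellow, RedYellow, Flashing}.

{Red, Yellow, RedYellow, Flashing}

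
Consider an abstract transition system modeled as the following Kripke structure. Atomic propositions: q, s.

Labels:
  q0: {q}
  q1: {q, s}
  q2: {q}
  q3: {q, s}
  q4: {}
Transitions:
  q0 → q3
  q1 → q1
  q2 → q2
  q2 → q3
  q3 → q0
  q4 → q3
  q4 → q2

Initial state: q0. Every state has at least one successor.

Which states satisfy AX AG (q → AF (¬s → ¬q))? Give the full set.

{q0, q1, q3}

States satisfying AG (q → AF (¬s → ¬q)): {q0, q1, q3}.
States satisfying AX AG (q → AF (¬s → ¬q)): {q0, q1, q3}.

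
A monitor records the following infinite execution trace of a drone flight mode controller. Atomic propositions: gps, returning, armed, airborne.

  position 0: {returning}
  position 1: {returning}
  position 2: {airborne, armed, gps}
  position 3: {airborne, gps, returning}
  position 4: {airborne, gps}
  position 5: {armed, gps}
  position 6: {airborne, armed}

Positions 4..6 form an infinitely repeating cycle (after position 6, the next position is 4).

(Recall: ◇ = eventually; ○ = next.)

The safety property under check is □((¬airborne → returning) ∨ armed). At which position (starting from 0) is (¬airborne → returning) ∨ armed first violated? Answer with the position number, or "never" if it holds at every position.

(¬airborne → returning) ∨ armed holds at every position 0..6, and those are all the positions the trace ever visits, so the invariant □((¬airborne → returning) ∨ armed) is never violated.

never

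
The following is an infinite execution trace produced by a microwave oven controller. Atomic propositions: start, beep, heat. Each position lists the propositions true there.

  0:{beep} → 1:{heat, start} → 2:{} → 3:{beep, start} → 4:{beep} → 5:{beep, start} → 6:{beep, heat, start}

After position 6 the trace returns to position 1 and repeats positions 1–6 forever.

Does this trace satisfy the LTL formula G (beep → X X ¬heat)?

Does not hold

beep → X X ¬heat must hold at every position from 0 onward. It fails at position 4, so G (beep → X X ¬heat) is false.
Positions where beep holds: 0, 3, 4, 5, 6.
Check X X ¬heat at each: 0→ok, 3→ok, 4→fails, 5→fails, 6→ok.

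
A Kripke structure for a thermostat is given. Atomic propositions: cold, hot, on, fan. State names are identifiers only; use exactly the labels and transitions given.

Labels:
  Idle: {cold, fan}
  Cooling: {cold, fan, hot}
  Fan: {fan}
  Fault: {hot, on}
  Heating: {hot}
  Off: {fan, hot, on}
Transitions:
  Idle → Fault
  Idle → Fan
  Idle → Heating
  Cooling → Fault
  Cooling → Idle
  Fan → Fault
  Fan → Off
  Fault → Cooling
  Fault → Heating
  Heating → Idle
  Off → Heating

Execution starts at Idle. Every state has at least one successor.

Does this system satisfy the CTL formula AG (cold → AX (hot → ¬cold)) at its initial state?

Yes

States satisfying cold → AX (hot → ¬cold): {Idle, Cooling, Fan, Fault, Heating, Off}.
States satisfying AG (cold → AX (hot → ¬cold)): {Idle, Cooling, Fan, Fault, Heating, Off}.
Every state reachable from Idle satisfies cold → AX (hot → ¬cold).
Idle ∈ Sat(AG (cold → AX (hot → ¬cold))).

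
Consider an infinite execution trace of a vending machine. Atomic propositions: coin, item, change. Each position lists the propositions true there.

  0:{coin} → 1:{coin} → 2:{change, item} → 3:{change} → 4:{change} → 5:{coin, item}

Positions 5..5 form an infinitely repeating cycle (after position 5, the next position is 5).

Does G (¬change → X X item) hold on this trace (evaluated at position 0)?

No

¬change → X X item must hold at every position from 0 onward. It fails at position 1, so G (¬change → X X item) is false.
Positions where ¬change holds: 0, 1, 5.
Check X X item at each: 0→ok, 1→fails, 5→ok.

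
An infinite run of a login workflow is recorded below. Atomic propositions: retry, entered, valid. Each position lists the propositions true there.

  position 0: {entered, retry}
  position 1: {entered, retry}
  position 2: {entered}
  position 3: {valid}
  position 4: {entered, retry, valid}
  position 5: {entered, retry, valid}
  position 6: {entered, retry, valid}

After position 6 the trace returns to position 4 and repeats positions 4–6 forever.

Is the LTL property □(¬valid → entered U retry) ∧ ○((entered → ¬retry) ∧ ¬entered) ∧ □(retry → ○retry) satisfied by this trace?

¬valid → entered U retry must hold at every position from 0 onward. It fails at position 2, so □(¬valid → entered U retry) is false.
Positions where ¬valid holds: 0, 1, 2.
Check entered U retry at each: 0→ok, 1→ok, 2→fails.
At position 0: □(¬valid → entered U retry) is false; ○((entered → ¬retry) ∧ ¬entered) ∧ □(retry → ○retry) is false; so □(¬valid → entered U retry) ∧ ○((entered → ¬retry) ∧ ¬entered) ∧ □(retry → ○retry) is false.

No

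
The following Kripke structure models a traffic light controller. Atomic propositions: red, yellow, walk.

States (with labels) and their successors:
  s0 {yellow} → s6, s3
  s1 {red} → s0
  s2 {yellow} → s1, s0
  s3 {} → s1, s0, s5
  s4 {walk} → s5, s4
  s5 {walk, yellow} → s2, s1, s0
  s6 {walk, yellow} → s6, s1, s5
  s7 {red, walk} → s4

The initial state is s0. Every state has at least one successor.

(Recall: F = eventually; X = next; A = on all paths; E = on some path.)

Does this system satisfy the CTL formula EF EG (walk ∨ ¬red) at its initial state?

States satisfying EG (walk ∨ ¬red): {s0, s2, s3, s4, s5, s6, s7}.
States satisfying EF EG (walk ∨ ¬red): {s0, s1, s2, s3, s4, s5, s6, s7}.
Some path from s0 reaches a state where EG (walk ∨ ¬red) holds.
s0 ∈ Sat(EF EG (walk ∨ ¬red)).

Yes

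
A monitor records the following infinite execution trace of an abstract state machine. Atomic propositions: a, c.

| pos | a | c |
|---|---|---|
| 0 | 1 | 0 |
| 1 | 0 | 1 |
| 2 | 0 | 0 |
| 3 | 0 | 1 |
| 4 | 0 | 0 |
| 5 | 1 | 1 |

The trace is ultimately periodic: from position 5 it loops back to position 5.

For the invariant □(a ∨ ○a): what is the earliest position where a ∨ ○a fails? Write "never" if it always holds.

1

Check a ∨ ○a at each position in order: 0 ✓.
At position 1 the labels are {c} and the next position 2 has {}, so a ∨ ○a is false there. This is the first violation.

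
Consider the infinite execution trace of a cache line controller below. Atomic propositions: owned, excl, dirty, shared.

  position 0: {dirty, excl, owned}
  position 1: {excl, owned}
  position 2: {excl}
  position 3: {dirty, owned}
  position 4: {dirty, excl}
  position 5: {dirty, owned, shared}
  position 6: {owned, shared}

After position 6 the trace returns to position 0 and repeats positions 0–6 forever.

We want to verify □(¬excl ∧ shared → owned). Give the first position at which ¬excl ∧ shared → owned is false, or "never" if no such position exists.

never

¬excl ∧ shared → owned holds at every position 0..6, and those are all the positions the trace ever visits, so the invariant □(¬excl ∧ shared → owned) is never violated.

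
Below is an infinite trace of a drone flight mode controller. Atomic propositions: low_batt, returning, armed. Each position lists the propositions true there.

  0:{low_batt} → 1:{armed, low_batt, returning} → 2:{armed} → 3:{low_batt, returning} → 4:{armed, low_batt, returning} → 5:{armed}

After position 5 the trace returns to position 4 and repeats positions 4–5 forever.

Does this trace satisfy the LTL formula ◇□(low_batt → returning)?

□(low_batt → returning) holds at position 1, which is reachable from 0, so ◇□(low_batt → returning) holds.

Holds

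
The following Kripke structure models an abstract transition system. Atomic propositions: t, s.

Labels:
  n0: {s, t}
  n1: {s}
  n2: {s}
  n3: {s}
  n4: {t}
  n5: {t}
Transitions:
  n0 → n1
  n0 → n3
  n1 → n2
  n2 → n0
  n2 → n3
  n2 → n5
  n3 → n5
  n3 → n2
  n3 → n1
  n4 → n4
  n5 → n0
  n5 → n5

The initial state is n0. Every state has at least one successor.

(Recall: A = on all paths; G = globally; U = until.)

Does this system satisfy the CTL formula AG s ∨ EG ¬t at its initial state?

States satisfying s: {n0, n1, n2, n3}.
States satisfying AG s: ∅.
States satisfying ¬t: {n1, n2, n3}.
States satisfying EG ¬t: {n1, n2, n3}.
States satisfying AG s ∨ EG ¬t: {n1, n2, n3}.
n0 ∉ Sat(AG s ∨ EG ¬t).

Violated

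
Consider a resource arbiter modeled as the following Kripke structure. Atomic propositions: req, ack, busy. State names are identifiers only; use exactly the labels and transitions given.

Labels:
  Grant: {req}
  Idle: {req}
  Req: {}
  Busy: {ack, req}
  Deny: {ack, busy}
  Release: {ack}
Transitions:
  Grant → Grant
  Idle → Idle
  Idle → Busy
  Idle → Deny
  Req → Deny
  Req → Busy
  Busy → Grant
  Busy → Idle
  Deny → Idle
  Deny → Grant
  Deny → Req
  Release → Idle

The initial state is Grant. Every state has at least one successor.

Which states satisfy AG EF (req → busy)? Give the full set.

States satisfying EF (req → busy): {Idle, Req, Busy, Deny, Release}.
States satisfying AG EF (req → busy): ∅.

none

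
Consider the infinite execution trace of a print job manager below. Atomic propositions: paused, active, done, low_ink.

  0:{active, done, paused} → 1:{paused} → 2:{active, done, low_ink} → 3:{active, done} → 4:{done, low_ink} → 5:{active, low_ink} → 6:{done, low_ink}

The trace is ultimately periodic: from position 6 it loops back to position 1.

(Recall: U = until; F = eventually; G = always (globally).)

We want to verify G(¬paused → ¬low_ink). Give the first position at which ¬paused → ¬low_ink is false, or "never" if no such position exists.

2

Check ¬paused → ¬low_ink at each position in order: 0 ✓, 1 ✓.
At position 2 the labels are {active, done, low_ink}, so ¬paused → ¬low_ink is false there. This is the first violation.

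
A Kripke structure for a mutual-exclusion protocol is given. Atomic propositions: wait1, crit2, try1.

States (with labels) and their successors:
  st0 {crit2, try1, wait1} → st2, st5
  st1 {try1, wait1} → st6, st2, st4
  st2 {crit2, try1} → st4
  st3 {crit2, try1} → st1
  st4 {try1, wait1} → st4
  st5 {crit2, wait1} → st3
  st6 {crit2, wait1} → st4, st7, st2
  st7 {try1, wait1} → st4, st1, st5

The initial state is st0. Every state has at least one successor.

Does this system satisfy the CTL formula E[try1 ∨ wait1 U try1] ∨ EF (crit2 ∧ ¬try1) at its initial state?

Yes

States satisfying try1 ∨ wait1: {st0, st1, st2, st3, st4, st5, st6, st7}.
States satisfying try1: {st0, st1, st2, st3, st4, st7}.
States satisfying E[try1 ∨ wait1 U try1]: {st0, st1, st2, st3, st4, st5, st6, st7}.
States satisfying crit2 ∧ ¬try1: {st5, st6}.
States satisfying EF (crit2 ∧ ¬try1): {st0, st1, st3, st5, st6, st7}.
States satisfying E[try1 ∨ wait1 U try1] ∨ EF (crit2 ∧ ¬try1): {st0, st1, st2, st3, st4, st5, st6, st7}.
st0 ∈ Sat(E[try1 ∨ wait1 U try1] ∨ EF (crit2 ∧ ¬try1)).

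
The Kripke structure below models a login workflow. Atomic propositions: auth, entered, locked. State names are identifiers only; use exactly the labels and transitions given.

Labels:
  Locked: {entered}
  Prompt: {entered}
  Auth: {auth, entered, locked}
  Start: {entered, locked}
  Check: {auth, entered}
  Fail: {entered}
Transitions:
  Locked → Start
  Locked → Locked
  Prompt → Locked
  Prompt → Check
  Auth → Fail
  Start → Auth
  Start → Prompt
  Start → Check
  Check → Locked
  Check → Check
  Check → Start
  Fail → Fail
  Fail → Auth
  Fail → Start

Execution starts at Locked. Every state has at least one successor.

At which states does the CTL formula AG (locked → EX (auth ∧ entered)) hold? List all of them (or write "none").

States satisfying locked → EX (auth ∧ entered): {Locked, Prompt, Start, Check, Fail}.
States satisfying AG (locked → EX (auth ∧ entered)): ∅.

none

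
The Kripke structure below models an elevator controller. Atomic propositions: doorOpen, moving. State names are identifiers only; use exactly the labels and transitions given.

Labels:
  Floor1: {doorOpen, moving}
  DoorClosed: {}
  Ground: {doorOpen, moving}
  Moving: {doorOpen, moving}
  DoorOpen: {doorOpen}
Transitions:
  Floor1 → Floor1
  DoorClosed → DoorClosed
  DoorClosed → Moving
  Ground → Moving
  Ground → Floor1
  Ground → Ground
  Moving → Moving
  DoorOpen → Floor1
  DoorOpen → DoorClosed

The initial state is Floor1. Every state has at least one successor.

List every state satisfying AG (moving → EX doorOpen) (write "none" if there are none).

{Floor1, DoorClosed, Ground, Moving, DoorOpen}

States satisfying moving → EX doorOpen: {Floor1, DoorClosed, Ground, Moving, DoorOpen}.
States satisfying AG (moving → EX doorOpen): {Floor1, DoorClosed, Ground, Moving, DoorOpen}.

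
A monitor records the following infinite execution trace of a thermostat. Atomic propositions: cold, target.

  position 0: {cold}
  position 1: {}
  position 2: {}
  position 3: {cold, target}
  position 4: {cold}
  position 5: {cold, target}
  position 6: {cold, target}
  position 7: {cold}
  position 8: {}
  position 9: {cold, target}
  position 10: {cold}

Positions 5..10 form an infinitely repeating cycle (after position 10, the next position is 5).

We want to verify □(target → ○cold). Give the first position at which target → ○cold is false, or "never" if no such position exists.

never

target → ○cold holds at every position 0..10, and those are all the positions the trace ever visits, so the invariant □(target → ○cold) is never violated.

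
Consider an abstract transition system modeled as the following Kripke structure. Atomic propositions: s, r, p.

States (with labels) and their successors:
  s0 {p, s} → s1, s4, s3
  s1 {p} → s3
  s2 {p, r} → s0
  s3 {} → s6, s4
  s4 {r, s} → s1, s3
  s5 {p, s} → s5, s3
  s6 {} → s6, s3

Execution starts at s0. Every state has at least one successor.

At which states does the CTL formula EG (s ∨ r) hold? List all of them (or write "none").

States satisfying s ∨ r: {s0, s2, s4, s5}.
States satisfying EG (s ∨ r): {s5}.

{s5}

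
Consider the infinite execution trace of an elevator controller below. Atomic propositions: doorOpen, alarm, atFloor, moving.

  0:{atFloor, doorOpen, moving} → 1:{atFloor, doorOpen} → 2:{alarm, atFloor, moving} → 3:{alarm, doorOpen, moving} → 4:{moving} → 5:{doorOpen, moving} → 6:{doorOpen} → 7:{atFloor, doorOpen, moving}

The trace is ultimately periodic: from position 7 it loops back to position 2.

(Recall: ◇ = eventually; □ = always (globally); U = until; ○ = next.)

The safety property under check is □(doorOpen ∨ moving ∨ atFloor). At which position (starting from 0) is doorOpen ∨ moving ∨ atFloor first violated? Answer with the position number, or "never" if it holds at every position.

doorOpen ∨ moving ∨ atFloor holds at every position 0..7, and those are all the positions the trace ever visits, so the invariant □(doorOpen ∨ moving ∨ atFloor) is never violated.

never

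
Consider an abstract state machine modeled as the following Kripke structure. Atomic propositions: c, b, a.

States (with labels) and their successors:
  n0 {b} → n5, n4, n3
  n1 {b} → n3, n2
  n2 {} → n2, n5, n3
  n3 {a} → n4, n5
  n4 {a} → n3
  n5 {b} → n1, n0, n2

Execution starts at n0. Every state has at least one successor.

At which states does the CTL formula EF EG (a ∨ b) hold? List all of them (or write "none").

States satisfying EG (a ∨ b): {n0, n1, n3, n4, n5}.
States satisfying EF EG (a ∨ b): {n0, n1, n2, n3, n4, n5}.

{n0, n1, n2, n3, n4, n5}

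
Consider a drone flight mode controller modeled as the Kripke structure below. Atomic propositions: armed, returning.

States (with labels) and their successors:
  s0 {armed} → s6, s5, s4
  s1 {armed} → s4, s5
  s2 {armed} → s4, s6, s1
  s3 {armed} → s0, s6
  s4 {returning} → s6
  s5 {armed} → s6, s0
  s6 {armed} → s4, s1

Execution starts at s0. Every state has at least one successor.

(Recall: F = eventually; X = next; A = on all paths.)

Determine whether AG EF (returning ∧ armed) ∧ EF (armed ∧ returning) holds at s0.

States satisfying EF (returning ∧ armed): ∅.
States satisfying AG EF (returning ∧ armed): ∅.
States satisfying armed ∧ returning: ∅.
States satisfying EF (armed ∧ returning): ∅.
States satisfying AG EF (returning ∧ armed) ∧ EF (armed ∧ returning): ∅.
s0 ∉ Sat(AG EF (returning ∧ armed) ∧ EF (armed ∧ returning)).

No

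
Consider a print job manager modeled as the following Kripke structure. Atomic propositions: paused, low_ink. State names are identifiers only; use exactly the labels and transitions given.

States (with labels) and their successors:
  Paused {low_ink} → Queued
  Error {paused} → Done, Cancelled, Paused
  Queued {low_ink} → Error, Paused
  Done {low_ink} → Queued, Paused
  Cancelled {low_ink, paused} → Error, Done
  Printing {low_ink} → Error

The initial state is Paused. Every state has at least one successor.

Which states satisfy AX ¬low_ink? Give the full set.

{Printing}

States satisfying ¬low_ink: {Error}.
States satisfying AX ¬low_ink: {Printing}.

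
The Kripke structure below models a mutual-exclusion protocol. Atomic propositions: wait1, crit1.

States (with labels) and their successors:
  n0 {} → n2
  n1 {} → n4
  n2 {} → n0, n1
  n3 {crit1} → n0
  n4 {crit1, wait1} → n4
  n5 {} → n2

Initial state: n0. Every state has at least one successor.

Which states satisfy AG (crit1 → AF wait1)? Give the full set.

States satisfying crit1 → AF wait1: {n0, n1, n2, n4, n5}.
States satisfying AG (crit1 → AF wait1): {n0, n1, n2, n4, n5}.

{n0, n1, n2, n4, n5}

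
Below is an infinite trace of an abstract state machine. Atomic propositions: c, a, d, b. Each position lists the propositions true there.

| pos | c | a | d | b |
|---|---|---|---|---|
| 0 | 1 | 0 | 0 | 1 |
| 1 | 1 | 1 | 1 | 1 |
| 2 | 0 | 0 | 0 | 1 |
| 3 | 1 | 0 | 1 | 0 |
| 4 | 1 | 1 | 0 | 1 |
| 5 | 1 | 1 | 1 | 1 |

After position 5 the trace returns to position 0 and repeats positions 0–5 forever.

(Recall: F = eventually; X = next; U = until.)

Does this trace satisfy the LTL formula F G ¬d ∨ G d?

G ¬d is false at every position 0..5, so it never becomes true and F G ¬d fails.
d must hold at every position from 0 onward. It fails at position 0, so G d is false.
At position 0: F G ¬d is false; G d is false; so F G ¬d ∨ G d is false.

Does not hold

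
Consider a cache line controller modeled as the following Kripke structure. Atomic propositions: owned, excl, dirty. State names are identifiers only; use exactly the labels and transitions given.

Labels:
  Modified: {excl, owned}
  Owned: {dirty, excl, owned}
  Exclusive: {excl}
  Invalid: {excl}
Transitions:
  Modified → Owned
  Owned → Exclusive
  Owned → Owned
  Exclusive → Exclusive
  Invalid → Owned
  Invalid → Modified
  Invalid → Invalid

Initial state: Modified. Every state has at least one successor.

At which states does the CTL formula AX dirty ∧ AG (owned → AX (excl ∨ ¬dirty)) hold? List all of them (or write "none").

States satisfying dirty: {Owned}.
States satisfying AX dirty: {Modified}.
States satisfying owned → AX (excl ∨ ¬dirty): {Modified, Owned, Exclusive, Invalid}.
States satisfying AG (owned → AX (excl ∨ ¬dirty)): {Modified, Owned, Exclusive, Invalid}.
States satisfying AX dirty ∧ AG (owned → AX (excl ∨ ¬dirty)): {Modified}.

{Modified}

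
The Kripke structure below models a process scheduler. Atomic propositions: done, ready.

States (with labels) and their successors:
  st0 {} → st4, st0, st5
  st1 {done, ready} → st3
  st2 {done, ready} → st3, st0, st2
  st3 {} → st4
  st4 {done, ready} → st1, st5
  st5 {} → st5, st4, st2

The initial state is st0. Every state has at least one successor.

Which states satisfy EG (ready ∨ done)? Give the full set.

States satisfying ready ∨ done: {st1, st2, st4}.
States satisfying EG (ready ∨ done): {st2}.

{st2}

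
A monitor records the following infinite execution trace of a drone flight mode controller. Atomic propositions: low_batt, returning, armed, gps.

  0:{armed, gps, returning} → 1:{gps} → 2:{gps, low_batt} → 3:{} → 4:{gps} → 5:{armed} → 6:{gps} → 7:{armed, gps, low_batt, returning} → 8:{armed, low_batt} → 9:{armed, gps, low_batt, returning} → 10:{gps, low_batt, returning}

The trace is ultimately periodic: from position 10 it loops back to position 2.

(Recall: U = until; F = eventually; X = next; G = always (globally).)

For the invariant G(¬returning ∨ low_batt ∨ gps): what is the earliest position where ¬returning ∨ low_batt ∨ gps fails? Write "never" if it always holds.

¬returning ∨ low_batt ∨ gps holds at every position 0..10, and those are all the positions the trace ever visits, so the invariant G(¬returning ∨ low_batt ∨ gps) is never violated.

never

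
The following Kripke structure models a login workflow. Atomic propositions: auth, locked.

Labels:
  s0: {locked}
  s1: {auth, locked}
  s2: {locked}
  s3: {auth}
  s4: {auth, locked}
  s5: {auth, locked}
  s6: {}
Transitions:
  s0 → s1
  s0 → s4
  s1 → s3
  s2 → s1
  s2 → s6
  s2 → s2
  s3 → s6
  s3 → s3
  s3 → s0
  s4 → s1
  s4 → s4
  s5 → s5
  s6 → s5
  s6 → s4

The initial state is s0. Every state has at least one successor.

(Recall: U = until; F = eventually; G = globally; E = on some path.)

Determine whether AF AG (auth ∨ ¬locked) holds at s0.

Violated

States satisfying AG (auth ∨ ¬locked): {s5}.
States satisfying AF AG (auth ∨ ¬locked): {s5}.
There is a path from s0 along which AG (auth ∨ ¬locked) never holds.
s0 ∉ Sat(AF AG (auth ∨ ¬locked)).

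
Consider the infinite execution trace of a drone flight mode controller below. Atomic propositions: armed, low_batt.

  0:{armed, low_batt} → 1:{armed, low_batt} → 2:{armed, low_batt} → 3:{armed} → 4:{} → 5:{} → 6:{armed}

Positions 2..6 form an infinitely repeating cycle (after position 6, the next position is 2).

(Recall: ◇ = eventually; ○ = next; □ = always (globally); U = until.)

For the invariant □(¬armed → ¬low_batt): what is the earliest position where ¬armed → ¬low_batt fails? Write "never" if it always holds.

never

¬armed → ¬low_batt holds at every position 0..6, and those are all the positions the trace ever visits, so the invariant □(¬armed → ¬low_batt) is never violated.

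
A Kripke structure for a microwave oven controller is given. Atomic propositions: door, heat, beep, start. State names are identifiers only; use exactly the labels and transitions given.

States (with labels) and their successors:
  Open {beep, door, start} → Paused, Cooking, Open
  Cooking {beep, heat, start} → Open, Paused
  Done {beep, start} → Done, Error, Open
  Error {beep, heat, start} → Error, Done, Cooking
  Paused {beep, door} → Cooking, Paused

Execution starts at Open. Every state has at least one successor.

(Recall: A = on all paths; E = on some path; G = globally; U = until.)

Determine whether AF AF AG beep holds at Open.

States satisfying AF AG beep: {Open, Cooking, Done, Error, Paused}.
States satisfying AF AF AG beep: {Open, Cooking, Done, Error, Paused}.
Open ∈ Sat(AF AF AG beep).

Satisfied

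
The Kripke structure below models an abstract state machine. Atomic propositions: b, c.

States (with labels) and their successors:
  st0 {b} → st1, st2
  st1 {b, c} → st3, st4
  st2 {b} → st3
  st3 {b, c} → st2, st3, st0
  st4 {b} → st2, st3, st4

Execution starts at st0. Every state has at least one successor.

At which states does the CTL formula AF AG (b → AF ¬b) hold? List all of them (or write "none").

none

States satisfying AG (b → AF ¬b): ∅.
States satisfying AF AG (b → AF ¬b): ∅.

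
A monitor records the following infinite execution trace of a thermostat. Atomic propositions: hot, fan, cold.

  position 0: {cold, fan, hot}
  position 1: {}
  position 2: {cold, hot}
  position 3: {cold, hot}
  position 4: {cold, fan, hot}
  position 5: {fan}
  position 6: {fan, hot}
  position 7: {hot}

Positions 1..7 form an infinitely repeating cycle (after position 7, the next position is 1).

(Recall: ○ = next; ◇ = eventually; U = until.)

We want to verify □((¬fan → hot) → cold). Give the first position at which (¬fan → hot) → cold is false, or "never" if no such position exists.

Check (¬fan → hot) → cold at each position in order: 0 ✓, 1 ✓, 2 ✓, 3 ✓, 4 ✓.
At position 5 the labels are {fan}, so (¬fan → hot) → cold is false there. This is the first violation.

5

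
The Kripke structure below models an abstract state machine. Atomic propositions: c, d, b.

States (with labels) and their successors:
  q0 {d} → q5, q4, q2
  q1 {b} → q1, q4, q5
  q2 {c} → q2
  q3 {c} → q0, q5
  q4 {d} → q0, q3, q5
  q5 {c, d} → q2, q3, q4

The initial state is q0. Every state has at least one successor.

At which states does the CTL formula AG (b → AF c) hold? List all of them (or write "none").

{q0, q2, q3, q4, q5}

States satisfying b → AF c: {q0, q2, q3, q4, q5}.
States satisfying AG (b → AF c): {q0, q2, q3, q4, q5}.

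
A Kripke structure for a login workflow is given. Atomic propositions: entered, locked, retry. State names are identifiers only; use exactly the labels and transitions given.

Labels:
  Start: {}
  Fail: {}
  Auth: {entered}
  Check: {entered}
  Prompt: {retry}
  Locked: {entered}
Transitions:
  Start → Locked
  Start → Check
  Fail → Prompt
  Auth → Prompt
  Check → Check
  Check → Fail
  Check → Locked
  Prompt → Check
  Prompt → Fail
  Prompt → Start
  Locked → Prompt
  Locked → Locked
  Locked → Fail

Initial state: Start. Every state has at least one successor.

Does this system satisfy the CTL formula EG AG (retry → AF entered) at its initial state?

No

States satisfying AG (retry → AF entered): ∅.
States satisfying EG AG (retry → AF entered): ∅.
No suitable path/successor from Start witnesses the formula.
Start ∉ Sat(EG AG (retry → AF entered)).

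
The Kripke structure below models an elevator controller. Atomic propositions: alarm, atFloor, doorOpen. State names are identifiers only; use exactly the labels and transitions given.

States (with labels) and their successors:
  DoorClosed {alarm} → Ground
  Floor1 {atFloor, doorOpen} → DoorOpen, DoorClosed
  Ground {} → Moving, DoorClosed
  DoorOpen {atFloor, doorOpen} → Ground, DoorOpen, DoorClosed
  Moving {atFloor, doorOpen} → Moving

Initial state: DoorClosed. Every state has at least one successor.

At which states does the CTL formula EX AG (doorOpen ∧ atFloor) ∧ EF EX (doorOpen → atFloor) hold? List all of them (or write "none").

States satisfying AG (doorOpen ∧ atFloor): {Moving}.
States satisfying EX AG (doorOpen ∧ atFloor): {Ground, Moving}.
States satisfying EX (doorOpen → atFloor): {DoorClosed, Floor1, Ground, DoorOpen, Moving}.
States satisfying EF EX (doorOpen → atFloor): {DoorClosed, Floor1, Ground, DoorOpen, Moving}.
States satisfying EX AG (doorOpen ∧ atFloor) ∧ EF EX (doorOpen → atFloor): {Ground, Moving}.

{Ground, Moving}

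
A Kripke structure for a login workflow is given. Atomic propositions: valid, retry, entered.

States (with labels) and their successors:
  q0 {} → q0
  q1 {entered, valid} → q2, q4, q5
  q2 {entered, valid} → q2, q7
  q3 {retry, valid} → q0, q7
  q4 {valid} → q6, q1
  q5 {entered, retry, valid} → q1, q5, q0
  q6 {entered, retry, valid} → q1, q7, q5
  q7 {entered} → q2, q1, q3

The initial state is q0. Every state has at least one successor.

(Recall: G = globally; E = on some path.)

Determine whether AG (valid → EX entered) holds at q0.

States satisfying valid → EX entered: {q0, q1, q2, q3, q4, q5, q6, q7}.
States satisfying AG (valid → EX entered): {q0, q1, q2, q3, q4, q5, q6, q7}.
Every state reachable from q0 satisfies valid → EX entered.
q0 ∈ Sat(AG (valid → EX entered)).

Satisfied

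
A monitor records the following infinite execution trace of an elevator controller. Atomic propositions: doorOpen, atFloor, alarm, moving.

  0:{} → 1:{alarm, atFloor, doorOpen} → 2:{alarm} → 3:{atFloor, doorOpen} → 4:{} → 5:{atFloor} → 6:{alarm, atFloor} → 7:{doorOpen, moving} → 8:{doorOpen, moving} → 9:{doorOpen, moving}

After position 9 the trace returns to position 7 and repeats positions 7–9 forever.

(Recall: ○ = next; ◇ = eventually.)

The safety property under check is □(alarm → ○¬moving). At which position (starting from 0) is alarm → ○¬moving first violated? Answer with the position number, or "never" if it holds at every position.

Check alarm → ○¬moving at each position in order: 0 ✓, 1 ✓, 2 ✓, 3 ✓, 4 ✓, 5 ✓.
At position 6 the labels are {alarm, atFloor} and the next position 7 has {doorOpen, moving}, so alarm → ○¬moving is false there. This is the first violation.

6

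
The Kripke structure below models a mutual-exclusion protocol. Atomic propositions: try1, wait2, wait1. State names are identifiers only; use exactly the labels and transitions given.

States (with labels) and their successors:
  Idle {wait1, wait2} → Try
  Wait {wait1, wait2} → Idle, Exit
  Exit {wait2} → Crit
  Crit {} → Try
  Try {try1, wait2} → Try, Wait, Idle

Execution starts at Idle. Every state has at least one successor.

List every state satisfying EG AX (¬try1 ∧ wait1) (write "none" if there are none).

States satisfying AX (¬try1 ∧ wait1): ∅.
States satisfying EG AX (¬try1 ∧ wait1): ∅.

none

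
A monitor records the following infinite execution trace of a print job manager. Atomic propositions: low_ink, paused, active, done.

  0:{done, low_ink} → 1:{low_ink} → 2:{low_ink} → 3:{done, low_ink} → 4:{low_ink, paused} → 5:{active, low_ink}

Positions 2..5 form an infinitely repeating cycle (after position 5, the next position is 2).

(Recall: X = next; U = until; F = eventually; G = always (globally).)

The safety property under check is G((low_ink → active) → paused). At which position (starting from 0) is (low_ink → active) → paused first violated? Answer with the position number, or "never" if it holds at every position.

5

Check (low_ink → active) → paused at each position in order: 0 ✓, 1 ✓, 2 ✓, 3 ✓, 4 ✓.
At position 5 the labels are {active, low_ink}, so (low_ink → active) → paused is false there. This is the first violation.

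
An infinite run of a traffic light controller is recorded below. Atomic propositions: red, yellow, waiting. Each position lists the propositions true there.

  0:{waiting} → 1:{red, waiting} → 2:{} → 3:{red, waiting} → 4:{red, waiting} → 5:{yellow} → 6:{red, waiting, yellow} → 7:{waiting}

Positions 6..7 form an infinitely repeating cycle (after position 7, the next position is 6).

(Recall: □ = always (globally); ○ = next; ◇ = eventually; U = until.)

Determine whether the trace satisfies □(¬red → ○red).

Satisfied

¬red → ○red holds at every position 0..7, and those are all positions ever visited, so □(¬red → ○red) holds.
Positions where ¬red holds: 0, 2, 5, 7.
Check ○red at each: 0→ok, 2→ok, 5→ok, 7→ok.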